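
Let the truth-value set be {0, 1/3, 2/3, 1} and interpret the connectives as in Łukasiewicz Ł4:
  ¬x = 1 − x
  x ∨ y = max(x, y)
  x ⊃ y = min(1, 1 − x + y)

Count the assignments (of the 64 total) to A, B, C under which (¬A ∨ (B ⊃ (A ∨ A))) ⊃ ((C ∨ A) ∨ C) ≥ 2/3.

value 1: 33 assignments (counts)
value 2/3: 19 assignments (counts)
value 1/3: 8 assignments
value 0: 4 assignments
So 52 of the 64 assignments meet the threshold.

52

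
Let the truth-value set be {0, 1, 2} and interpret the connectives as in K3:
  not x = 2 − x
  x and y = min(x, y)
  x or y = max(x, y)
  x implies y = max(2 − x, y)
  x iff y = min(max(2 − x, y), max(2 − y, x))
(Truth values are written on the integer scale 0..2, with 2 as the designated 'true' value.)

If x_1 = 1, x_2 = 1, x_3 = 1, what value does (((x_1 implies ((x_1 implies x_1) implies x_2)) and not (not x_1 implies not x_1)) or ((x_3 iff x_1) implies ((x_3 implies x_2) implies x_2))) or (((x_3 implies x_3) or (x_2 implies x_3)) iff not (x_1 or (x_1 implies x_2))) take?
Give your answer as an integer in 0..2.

x_1 implies x_1 = 1 implies 1 = 1
(x_1 implies x_1) implies x_2 = 1 implies 1 = 1
x_1 implies ((x_1 implies x_1) implies x_2) = 1 implies 1 = 1
not x_1 = not 1 = 1
not x_1 = not 1 = 1
not x_1 implies not x_1 = 1 implies 1 = 1
not (not x_1 implies not x_1) = not 1 = 1
(x_1 implies ((x_1 implies x_1) implies x_2)) and not (not x_1 implies not x_1) = 1 and 1 = 1
x_3 iff x_1 = 1 iff 1 = 1
x_3 implies x_2 = 1 implies 1 = 1
(x_3 implies x_2) implies x_2 = 1 implies 1 = 1
(x_3 iff x_1) implies ((x_3 implies x_2) implies x_2) = 1 implies 1 = 1
((x_1 implies ((x_1 implies x_1) implies x_2)) and not (not x_1 implies not x_1)) or ((x_3 iff x_1) implies ((x_3 implies x_2) implies x_2)) = 1 or 1 = 1
x_3 implies x_3 = 1 implies 1 = 1
x_2 implies x_3 = 1 implies 1 = 1
(x_3 implies x_3) or (x_2 implies x_3) = 1 or 1 = 1
x_1 implies x_2 = 1 implies 1 = 1
x_1 or (x_1 implies x_2) = 1 or 1 = 1
not (x_1 or (x_1 implies x_2)) = not 1 = 1
((x_3 implies x_3) or (x_2 implies x_3)) iff not (x_1 or (x_1 implies x_2)) = 1 iff 1 = 1
(((x_1 implies ((x_1 implies x_1) implies x_2)) and not (not x_1 implies not x_1)) or ((x_3 iff x_1) implies ((x_3 implies x_2) implies x_2))) or (((x_3 implies x_3) or (x_2 implies x_3)) iff not (x_1 or (x_1 implies x_2))) = 1 or 1 = 1

1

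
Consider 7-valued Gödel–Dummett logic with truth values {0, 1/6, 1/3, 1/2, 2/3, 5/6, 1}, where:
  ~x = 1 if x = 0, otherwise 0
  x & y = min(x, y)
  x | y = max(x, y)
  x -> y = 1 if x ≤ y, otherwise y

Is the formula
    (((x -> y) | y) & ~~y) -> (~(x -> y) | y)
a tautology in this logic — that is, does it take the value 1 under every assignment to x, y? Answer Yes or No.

No

Counterexample: take x = 0, y = 1/6.
x -> y = 0 -> 1/6 = 1
(x -> y) | y = 1 | 1/6 = 1
~y = ~1/6 = 0
~~y = ~0 = 1
((x -> y) | y) & ~~y = 1 & 1 = 1
x -> y = 0 -> 1/6 = 1
~(x -> y) = ~1 = 0
~(x -> y) | y = 0 | 1/6 = 1/6
(((x -> y) | y) & ~~y) -> (~(x -> y) | y) = 1 -> 1/6 = 1/6
This gives 1/6 ≠ 1.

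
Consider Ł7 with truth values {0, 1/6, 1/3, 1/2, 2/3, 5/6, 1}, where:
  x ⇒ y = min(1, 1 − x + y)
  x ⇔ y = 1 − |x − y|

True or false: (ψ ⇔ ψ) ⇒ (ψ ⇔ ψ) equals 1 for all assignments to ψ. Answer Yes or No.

ψ = 0 ↦ 1
ψ = 1/6 ↦ 1
ψ = 1/3 ↦ 1
ψ = 1/2 ↦ 1
ψ = 2/3 ↦ 1
ψ = 5/6 ↦ 1
ψ = 1 ↦ 1
Every assignment gives a value ≥ 1.

Yes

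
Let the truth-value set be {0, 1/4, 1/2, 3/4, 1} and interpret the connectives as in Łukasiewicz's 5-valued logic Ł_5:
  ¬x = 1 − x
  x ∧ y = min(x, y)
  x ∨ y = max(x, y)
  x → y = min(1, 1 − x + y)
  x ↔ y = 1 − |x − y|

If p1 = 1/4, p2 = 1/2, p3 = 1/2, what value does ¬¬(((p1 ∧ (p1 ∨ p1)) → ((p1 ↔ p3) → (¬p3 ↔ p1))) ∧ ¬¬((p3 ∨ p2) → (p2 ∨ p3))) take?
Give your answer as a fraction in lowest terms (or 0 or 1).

1

p1 ∨ p1 = 1/4 ∨ 1/4 = 1/4
p1 ∧ (p1 ∨ p1) = 1/4 ∧ 1/4 = 1/4
p1 ↔ p3 = 1/4 ↔ 1/2 = 3/4
¬p3 = ¬1/2 = 1/2
¬p3 ↔ p1 = 1/2 ↔ 1/4 = 3/4
(p1 ↔ p3) → (¬p3 ↔ p1) = 3/4 → 3/4 = 1
(p1 ∧ (p1 ∨ p1)) → ((p1 ↔ p3) → (¬p3 ↔ p1)) = 1/4 → 1 = 1
p3 ∨ p2 = 1/2 ∨ 1/2 = 1/2
p2 ∨ p3 = 1/2 ∨ 1/2 = 1/2
(p3 ∨ p2) → (p2 ∨ p3) = 1/2 → 1/2 = 1
¬((p3 ∨ p2) → (p2 ∨ p3)) = ¬1 = 0
¬¬((p3 ∨ p2) → (p2 ∨ p3)) = ¬0 = 1
((p1 ∧ (p1 ∨ p1)) → ((p1 ↔ p3) → (¬p3 ↔ p1))) ∧ ¬¬((p3 ∨ p2) → (p2 ∨ p3)) = 1 ∧ 1 = 1
¬(((p1 ∧ (p1 ∨ p1)) → ((p1 ↔ p3) → (¬p3 ↔ p1))) ∧ ¬¬((p3 ∨ p2) → (p2 ∨ p3))) = ¬1 = 0
¬¬(((p1 ∧ (p1 ∨ p1)) → ((p1 ↔ p3) → (¬p3 ↔ p1))) ∧ ¬¬((p3 ∨ p2) → (p2 ∨ p3))) = ¬0 = 1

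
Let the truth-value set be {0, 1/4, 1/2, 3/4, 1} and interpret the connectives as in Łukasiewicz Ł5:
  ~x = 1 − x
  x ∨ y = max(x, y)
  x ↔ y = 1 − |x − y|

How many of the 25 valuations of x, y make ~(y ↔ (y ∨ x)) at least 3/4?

3

value 1: 1 assignment (counts)
value 3/4: 2 assignments (counts)
value 1/2: 3 assignments
value 1/4: 4 assignments
value 0: 15 assignments
So 3 of the 25 assignments meet the threshold.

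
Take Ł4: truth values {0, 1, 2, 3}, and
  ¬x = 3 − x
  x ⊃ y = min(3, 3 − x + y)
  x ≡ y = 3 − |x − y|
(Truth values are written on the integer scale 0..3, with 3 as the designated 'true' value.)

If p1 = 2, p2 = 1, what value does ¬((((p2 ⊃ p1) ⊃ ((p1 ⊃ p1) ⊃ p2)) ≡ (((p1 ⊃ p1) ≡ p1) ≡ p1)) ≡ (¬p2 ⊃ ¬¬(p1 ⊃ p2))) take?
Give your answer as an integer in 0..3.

2

p2 ⊃ p1 = 1 ⊃ 2 = 3
p1 ⊃ p1 = 2 ⊃ 2 = 3
(p1 ⊃ p1) ⊃ p2 = 3 ⊃ 1 = 1
(p2 ⊃ p1) ⊃ ((p1 ⊃ p1) ⊃ p2) = 3 ⊃ 1 = 1
p1 ⊃ p1 = 2 ⊃ 2 = 3
(p1 ⊃ p1) ≡ p1 = 3 ≡ 2 = 2
((p1 ⊃ p1) ≡ p1) ≡ p1 = 2 ≡ 2 = 3
((p2 ⊃ p1) ⊃ ((p1 ⊃ p1) ⊃ p2)) ≡ (((p1 ⊃ p1) ≡ p1) ≡ p1) = 1 ≡ 3 = 1
¬p2 = ¬1 = 2
p1 ⊃ p2 = 2 ⊃ 1 = 2
¬(p1 ⊃ p2) = ¬2 = 1
¬¬(p1 ⊃ p2) = ¬1 = 2
¬p2 ⊃ ¬¬(p1 ⊃ p2) = 2 ⊃ 2 = 3
(((p2 ⊃ p1) ⊃ ((p1 ⊃ p1) ⊃ p2)) ≡ (((p1 ⊃ p1) ≡ p1) ≡ p1)) ≡ (¬p2 ⊃ ¬¬(p1 ⊃ p2)) = 1 ≡ 3 = 1
¬((((p2 ⊃ p1) ⊃ ((p1 ⊃ p1) ⊃ p2)) ≡ (((p1 ⊃ p1) ≡ p1) ≡ p1)) ≡ (¬p2 ⊃ ¬¬(p1 ⊃ p2))) = ¬1 = 2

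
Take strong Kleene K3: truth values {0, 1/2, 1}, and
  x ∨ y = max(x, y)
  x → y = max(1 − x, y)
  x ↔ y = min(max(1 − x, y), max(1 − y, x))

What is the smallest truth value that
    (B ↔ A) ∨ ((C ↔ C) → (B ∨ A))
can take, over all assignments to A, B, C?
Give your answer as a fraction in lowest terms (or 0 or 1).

1/2

Take A = 0, B = 1/2, C = 0:
B ↔ A = 1/2 ↔ 0 = 1/2
C ↔ C = 0 ↔ 0 = 1
B ∨ A = 1/2 ∨ 0 = 1/2
(C ↔ C) → (B ∨ A) = 1 → 1/2 = 1/2
(B ↔ A) ∨ ((C ↔ C) → (B ∨ A)) = 1/2 ∨ 1/2 = 1/2
No assignment yields a value below 1/2, so this is the minimum.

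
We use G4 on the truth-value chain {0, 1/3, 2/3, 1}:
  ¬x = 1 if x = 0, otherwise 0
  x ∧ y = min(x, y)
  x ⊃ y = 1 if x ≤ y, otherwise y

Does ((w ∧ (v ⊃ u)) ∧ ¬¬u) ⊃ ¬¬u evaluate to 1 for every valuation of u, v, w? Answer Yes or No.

At u = 2/3, v = 1/3, w = 0, for instance:
v ⊃ u = 1/3 ⊃ 2/3 = 1
w ∧ (v ⊃ u) = 0 ∧ 1 = 0
¬u = ¬2/3 = 0
¬¬u = ¬0 = 1
(w ∧ (v ⊃ u)) ∧ ¬¬u = 0 ∧ 1 = 0
((w ∧ (v ⊃ u)) ∧ ¬¬u) ⊃ ¬¬u = 0 ⊃ 1 = 1
and checking the remaining 63 assignments likewise gives ≥ 1 in every case.

Yes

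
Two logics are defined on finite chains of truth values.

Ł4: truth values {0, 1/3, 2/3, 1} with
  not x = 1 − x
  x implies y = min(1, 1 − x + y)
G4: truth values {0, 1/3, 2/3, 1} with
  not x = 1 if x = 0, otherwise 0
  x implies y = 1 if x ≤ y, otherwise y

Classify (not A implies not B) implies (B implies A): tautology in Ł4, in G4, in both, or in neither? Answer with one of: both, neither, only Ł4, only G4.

only Ł4

In Ł4: every assignment gives 1 — tautology.
In G4: at A = 1/3, B = 2/3 the value is 1/3 — not a tautology.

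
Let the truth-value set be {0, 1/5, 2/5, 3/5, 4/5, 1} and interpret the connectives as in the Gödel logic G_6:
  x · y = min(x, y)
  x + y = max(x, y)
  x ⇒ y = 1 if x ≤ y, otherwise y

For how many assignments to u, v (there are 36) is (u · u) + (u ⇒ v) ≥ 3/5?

value 1: 26 assignments (counts)
value 4/5: 4 assignments (counts)
value 3/5: 3 assignments (counts)
value 2/5: 2 assignments
value 1/5: 1 assignment
So 33 of the 36 assignments meet the threshold.

33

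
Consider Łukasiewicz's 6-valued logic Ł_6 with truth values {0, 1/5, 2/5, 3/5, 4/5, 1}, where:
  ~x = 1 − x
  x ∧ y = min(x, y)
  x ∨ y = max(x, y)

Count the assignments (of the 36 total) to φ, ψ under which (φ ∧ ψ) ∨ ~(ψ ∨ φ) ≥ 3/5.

18

value 1: 2 assignments (counts)
value 4/5: 6 assignments (counts)
value 3/5: 10 assignments (counts)
value 2/5: 10 assignments
value 1/5: 6 assignments
value 0: 2 assignments
So 18 of the 36 assignments meet the threshold.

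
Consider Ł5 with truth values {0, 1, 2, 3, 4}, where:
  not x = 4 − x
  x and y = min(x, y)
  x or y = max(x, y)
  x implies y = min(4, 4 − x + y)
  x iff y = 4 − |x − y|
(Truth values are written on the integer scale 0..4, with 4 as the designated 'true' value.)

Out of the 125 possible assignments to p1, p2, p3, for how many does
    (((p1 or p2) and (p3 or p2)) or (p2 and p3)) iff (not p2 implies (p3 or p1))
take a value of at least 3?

value 4: 36 assignments (counts)
value 3: 44 assignments (counts)
value 2: 31 assignments
value 1: 12 assignments
value 0: 2 assignments
So 80 of the 125 assignments meet the threshold.

80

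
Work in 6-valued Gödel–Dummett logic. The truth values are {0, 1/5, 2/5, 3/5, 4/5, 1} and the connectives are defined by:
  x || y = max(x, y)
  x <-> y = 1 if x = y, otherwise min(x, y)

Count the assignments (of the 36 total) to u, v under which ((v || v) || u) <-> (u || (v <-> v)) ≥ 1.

value 1: 11 assignments (counts)
value 4/5: 9 assignments
value 3/5: 7 assignments
value 2/5: 5 assignments
value 1/5: 3 assignments
value 0: 1 assignment
So 11 of the 36 assignments meet the threshold.

11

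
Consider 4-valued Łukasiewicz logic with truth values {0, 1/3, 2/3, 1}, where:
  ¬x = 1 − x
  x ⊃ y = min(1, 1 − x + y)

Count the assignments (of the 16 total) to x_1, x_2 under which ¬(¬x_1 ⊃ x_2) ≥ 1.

x_1 = 0, x_2 = 0 ↦ 1  ≥
x_1 = 0, x_2 = 1/3 ↦ 2/3  <
x_1 = 0, x_2 = 2/3 ↦ 1/3  <
x_1 = 0, x_2 = 1 ↦ 0  <
x_1 = 1/3, x_2 = 0 ↦ 2/3  <
x_1 = 1/3, x_2 = 1/3 ↦ 1/3  <
x_1 = 1/3, x_2 = 2/3 ↦ 0  <
x_1 = 1/3, x_2 = 1 ↦ 0  <
x_1 = 2/3, x_2 = 0 ↦ 1/3  <
x_1 = 2/3, x_2 = 1/3 ↦ 0  <
x_1 = 2/3, x_2 = 2/3 ↦ 0  <
x_1 = 2/3, x_2 = 1 ↦ 0  <
x_1 = 1, x_2 = 0 ↦ 0  <
x_1 = 1, x_2 = 1/3 ↦ 0  <
x_1 = 1, x_2 = 2/3 ↦ 0  <
x_1 = 1, x_2 = 1 ↦ 0  <
So 1 of the 16 assignments meets the threshold.

1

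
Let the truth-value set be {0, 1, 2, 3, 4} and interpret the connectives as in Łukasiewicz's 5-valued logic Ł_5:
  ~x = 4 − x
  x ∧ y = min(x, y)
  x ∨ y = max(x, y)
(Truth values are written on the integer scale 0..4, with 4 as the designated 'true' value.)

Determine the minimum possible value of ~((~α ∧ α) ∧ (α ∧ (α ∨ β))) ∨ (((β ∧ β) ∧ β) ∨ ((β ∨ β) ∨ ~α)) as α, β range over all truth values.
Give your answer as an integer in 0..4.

Take α = 2, β = 0:
~α = ~2 = 2
~α ∧ α = 2 ∧ 2 = 2
α ∨ β = 2 ∨ 0 = 2
α ∧ (α ∨ β) = 2 ∧ 2 = 2
(~α ∧ α) ∧ (α ∧ (α ∨ β)) = 2 ∧ 2 = 2
~((~α ∧ α) ∧ (α ∧ (α ∨ β))) = ~2 = 2
β ∧ β = 0 ∧ 0 = 0
(β ∧ β) ∧ β = 0 ∧ 0 = 0
β ∨ β = 0 ∨ 0 = 0
~α = ~2 = 2
(β ∨ β) ∨ ~α = 0 ∨ 2 = 2
((β ∧ β) ∧ β) ∨ ((β ∨ β) ∨ ~α) = 0 ∨ 2 = 2
~((~α ∧ α) ∧ (α ∧ (α ∨ β))) ∨ (((β ∧ β) ∧ β) ∨ ((β ∨ β) ∨ ~α)) = 2 ∨ 2 = 2
No assignment yields a value below 2, so this is the minimum.

2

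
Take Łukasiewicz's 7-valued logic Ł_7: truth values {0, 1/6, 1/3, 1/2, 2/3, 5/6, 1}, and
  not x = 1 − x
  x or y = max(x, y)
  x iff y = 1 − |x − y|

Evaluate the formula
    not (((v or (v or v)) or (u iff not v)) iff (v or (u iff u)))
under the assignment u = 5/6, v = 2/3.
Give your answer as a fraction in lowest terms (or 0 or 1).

v or v = 2/3 or 2/3 = 2/3
v or (v or v) = 2/3 or 2/3 = 2/3
not v = not 2/3 = 1/3
u iff not v = 5/6 iff 1/3 = 1/2
(v or (v or v)) or (u iff not v) = 2/3 or 1/2 = 2/3
u iff u = 5/6 iff 5/6 = 1
v or (u iff u) = 2/3 or 1 = 1
((v or (v or v)) or (u iff not v)) iff (v or (u iff u)) = 2/3 iff 1 = 2/3
not (((v or (v or v)) or (u iff not v)) iff (v or (u iff u))) = not 2/3 = 1/3

1/3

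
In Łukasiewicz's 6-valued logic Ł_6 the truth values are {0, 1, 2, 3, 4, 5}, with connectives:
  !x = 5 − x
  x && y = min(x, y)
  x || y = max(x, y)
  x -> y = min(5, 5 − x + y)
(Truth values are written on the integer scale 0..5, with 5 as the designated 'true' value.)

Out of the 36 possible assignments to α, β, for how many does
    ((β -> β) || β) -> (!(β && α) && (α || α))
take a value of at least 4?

4

value 5: 1 assignment (counts)
value 4: 3 assignments (counts)
value 3: 5 assignments
value 2: 11 assignments
value 1: 9 assignments
value 0: 7 assignments
So 4 of the 36 assignments meet the threshold.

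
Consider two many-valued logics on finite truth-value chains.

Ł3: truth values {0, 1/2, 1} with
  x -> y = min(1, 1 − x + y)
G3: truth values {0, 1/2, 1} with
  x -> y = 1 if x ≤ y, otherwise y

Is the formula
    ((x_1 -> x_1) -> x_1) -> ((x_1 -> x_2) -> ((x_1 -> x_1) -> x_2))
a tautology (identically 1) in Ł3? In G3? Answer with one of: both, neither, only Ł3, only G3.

both

In Ł3: every assignment gives 1 — tautology.
In G3: every assignment gives 1 — tautology.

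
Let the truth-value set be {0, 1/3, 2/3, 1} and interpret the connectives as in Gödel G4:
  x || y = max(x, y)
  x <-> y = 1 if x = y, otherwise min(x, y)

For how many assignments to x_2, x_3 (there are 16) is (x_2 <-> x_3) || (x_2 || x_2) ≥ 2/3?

10

x_2 = 0, x_3 = 0 ↦ 1  ≥
x_2 = 0, x_3 = 1/3 ↦ 0  <
x_2 = 0, x_3 = 2/3 ↦ 0  <
x_2 = 0, x_3 = 1 ↦ 0  <
x_2 = 1/3, x_3 = 0 ↦ 1/3  <
x_2 = 1/3, x_3 = 1/3 ↦ 1  ≥
x_2 = 1/3, x_3 = 2/3 ↦ 1/3  <
x_2 = 1/3, x_3 = 1 ↦ 1/3  <
x_2 = 2/3, x_3 = 0 ↦ 2/3  ≥
x_2 = 2/3, x_3 = 1/3 ↦ 2/3  ≥
x_2 = 2/3, x_3 = 2/3 ↦ 1  ≥
x_2 = 2/3, x_3 = 1 ↦ 2/3  ≥
x_2 = 1, x_3 = 0 ↦ 1  ≥
x_2 = 1, x_3 = 1/3 ↦ 1  ≥
x_2 = 1, x_3 = 2/3 ↦ 1  ≥
x_2 = 1, x_3 = 1 ↦ 1  ≥
So 10 of the 16 assignments meet the threshold.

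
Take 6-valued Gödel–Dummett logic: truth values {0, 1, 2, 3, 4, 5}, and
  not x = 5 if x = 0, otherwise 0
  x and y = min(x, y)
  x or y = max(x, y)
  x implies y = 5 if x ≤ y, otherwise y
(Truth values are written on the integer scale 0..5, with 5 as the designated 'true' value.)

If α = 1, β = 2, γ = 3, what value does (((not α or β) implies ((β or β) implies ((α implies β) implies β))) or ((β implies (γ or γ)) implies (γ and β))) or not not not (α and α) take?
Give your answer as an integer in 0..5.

not α = not 1 = 0
not α or β = 0 or 2 = 2
β or β = 2 or 2 = 2
α implies β = 1 implies 2 = 5
(α implies β) implies β = 5 implies 2 = 2
(β or β) implies ((α implies β) implies β) = 2 implies 2 = 5
(not α or β) implies ((β or β) implies ((α implies β) implies β)) = 2 implies 5 = 5
γ or γ = 3 or 3 = 3
β implies (γ or γ) = 2 implies 3 = 5
γ and β = 3 and 2 = 2
(β implies (γ or γ)) implies (γ and β) = 5 implies 2 = 2
((not α or β) implies ((β or β) implies ((α implies β) implies β))) or ((β implies (γ or γ)) implies (γ and β)) = 5 or 2 = 5
α and α = 1 and 1 = 1
not (α and α) = not 1 = 0
not not (α and α) = not 0 = 5
not not not (α and α) = not 5 = 0
(((not α or β) implies ((β or β) implies ((α implies β) implies β))) or ((β implies (γ or γ)) implies (γ and β))) or not not not (α and α) = 5 or 0 = 5

5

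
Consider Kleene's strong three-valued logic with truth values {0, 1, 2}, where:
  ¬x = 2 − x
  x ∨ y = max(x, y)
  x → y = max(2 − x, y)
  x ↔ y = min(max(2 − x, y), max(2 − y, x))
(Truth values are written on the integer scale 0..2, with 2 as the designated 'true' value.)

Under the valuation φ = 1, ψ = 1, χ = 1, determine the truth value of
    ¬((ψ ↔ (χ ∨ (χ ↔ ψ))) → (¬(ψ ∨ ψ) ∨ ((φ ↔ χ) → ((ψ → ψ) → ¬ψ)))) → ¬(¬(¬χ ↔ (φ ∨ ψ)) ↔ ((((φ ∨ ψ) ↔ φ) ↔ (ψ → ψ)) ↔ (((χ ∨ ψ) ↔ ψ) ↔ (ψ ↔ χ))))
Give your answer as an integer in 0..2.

χ ↔ ψ = 1 ↔ 1 = 1
χ ∨ (χ ↔ ψ) = 1 ∨ 1 = 1
ψ ↔ (χ ∨ (χ ↔ ψ)) = 1 ↔ 1 = 1
ψ ∨ ψ = 1 ∨ 1 = 1
¬(ψ ∨ ψ) = ¬1 = 1
φ ↔ χ = 1 ↔ 1 = 1
ψ → ψ = 1 → 1 = 1
¬ψ = ¬1 = 1
(ψ → ψ) → ¬ψ = 1 → 1 = 1
(φ ↔ χ) → ((ψ → ψ) → ¬ψ) = 1 → 1 = 1
¬(ψ ∨ ψ) ∨ ((φ ↔ χ) → ((ψ → ψ) → ¬ψ)) = 1 ∨ 1 = 1
(ψ ↔ (χ ∨ (χ ↔ ψ))) → (¬(ψ ∨ ψ) ∨ ((φ ↔ χ) → ((ψ → ψ) → ¬ψ))) = 1 → 1 = 1
¬((ψ ↔ (χ ∨ (χ ↔ ψ))) → (¬(ψ ∨ ψ) ∨ ((φ ↔ χ) → ((ψ → ψ) → ¬ψ)))) = ¬1 = 1
¬χ = ¬1 = 1
φ ∨ ψ = 1 ∨ 1 = 1
¬χ ↔ (φ ∨ ψ) = 1 ↔ 1 = 1
¬(¬χ ↔ (φ ∨ ψ)) = ¬1 = 1
φ ∨ ψ = 1 ∨ 1 = 1
(φ ∨ ψ) ↔ φ = 1 ↔ 1 = 1
ψ → ψ = 1 → 1 = 1
((φ ∨ ψ) ↔ φ) ↔ (ψ → ψ) = 1 ↔ 1 = 1
χ ∨ ψ = 1 ∨ 1 = 1
(χ ∨ ψ) ↔ ψ = 1 ↔ 1 = 1
ψ ↔ χ = 1 ↔ 1 = 1
((χ ∨ ψ) ↔ ψ) ↔ (ψ ↔ χ) = 1 ↔ 1 = 1
(((φ ∨ ψ) ↔ φ) ↔ (ψ → ψ)) ↔ (((χ ∨ ψ) ↔ ψ) ↔ (ψ ↔ χ)) = 1 ↔ 1 = 1
¬(¬χ ↔ (φ ∨ ψ)) ↔ ((((φ ∨ ψ) ↔ φ) ↔ (ψ → ψ)) ↔ (((χ ∨ ψ) ↔ ψ) ↔ (ψ ↔ χ))) = 1 ↔ 1 = 1
¬(¬(¬χ ↔ (φ ∨ ψ)) ↔ ((((φ ∨ ψ) ↔ φ) ↔ (ψ → ψ)) ↔ (((χ ∨ ψ) ↔ ψ) ↔ (ψ ↔ χ)))) = ¬1 = 1
¬((ψ ↔ (χ ∨ (χ ↔ ψ))) → (¬(ψ ∨ ψ) ∨ ((φ ↔ χ) → ((ψ → ψ) → ¬ψ)))) → ¬(¬(¬χ ↔ (φ ∨ ψ)) ↔ ((((φ ∨ ψ) ↔ φ) ↔ (ψ → ψ)) ↔ (((χ ∨ ψ) ↔ ψ) ↔ (ψ ↔ χ)))) = 1 → 1 = 1

1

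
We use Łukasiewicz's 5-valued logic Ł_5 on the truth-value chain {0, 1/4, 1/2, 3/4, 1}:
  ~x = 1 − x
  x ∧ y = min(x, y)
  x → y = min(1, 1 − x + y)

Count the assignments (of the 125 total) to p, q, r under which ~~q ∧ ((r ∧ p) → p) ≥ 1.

25

value 1: 25 assignments (counts)
value 3/4: 25 assignments
value 1/2: 25 assignments
value 1/4: 25 assignments
value 0: 25 assignments
So 25 of the 125 assignments meet the threshold.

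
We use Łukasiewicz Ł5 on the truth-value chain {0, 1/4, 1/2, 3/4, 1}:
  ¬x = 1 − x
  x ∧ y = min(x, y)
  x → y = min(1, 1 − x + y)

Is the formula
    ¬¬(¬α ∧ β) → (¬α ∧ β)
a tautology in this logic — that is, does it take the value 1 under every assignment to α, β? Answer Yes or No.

Yes

At α = 1/4, β = 0, for instance:
¬α = ¬1/4 = 3/4
¬α ∧ β = 3/4 ∧ 0 = 0
¬(¬α ∧ β) = ¬0 = 1
¬¬(¬α ∧ β) = ¬1 = 0
¬¬(¬α ∧ β) → (¬α ∧ β) = 0 → 0 = 1
and checking the remaining 24 assignments likewise gives ≥ 1 in every case.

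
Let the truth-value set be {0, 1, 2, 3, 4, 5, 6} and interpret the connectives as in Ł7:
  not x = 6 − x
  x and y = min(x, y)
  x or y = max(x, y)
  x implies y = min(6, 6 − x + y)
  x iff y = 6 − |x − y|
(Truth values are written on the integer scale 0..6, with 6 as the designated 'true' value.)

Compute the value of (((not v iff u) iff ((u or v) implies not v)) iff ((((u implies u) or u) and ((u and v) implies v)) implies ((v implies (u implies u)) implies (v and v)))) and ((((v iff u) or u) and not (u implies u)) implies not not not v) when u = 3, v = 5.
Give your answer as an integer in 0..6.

not v = not 5 = 1
not v iff u = 1 iff 3 = 4
u or v = 3 or 5 = 5
not v = not 5 = 1
(u or v) implies not v = 5 implies 1 = 2
(not v iff u) iff ((u or v) implies not v) = 4 iff 2 = 4
u implies u = 3 implies 3 = 6
(u implies u) or u = 6 or 3 = 6
u and v = 3 and 5 = 3
(u and v) implies v = 3 implies 5 = 6
((u implies u) or u) and ((u and v) implies v) = 6 and 6 = 6
u implies u = 3 implies 3 = 6
v implies (u implies u) = 5 implies 6 = 6
v and v = 5 and 5 = 5
(v implies (u implies u)) implies (v and v) = 6 implies 5 = 5
(((u implies u) or u) and ((u and v) implies v)) implies ((v implies (u implies u)) implies (v and v)) = 6 implies 5 = 5
((not v iff u) iff ((u or v) implies not v)) iff ((((u implies u) or u) and ((u and v) implies v)) implies ((v implies (u implies u)) implies (v and v))) = 4 iff 5 = 5
v iff u = 5 iff 3 = 4
(v iff u) or u = 4 or 3 = 4
u implies u = 3 implies 3 = 6
not (u implies u) = not 6 = 0
((v iff u) or u) and not (u implies u) = 4 and 0 = 0
not v = not 5 = 1
not not v = not 1 = 5
not not not v = not 5 = 1
(((v iff u) or u) and not (u implies u)) implies not not not v = 0 implies 1 = 6
(((not v iff u) iff ((u or v) implies not v)) iff ((((u implies u) or u) and ((u and v) implies v)) implies ((v implies (u implies u)) implies (v and v)))) and ((((v iff u) or u) and not (u implies u)) implies not not not v) = 5 and 6 = 5

5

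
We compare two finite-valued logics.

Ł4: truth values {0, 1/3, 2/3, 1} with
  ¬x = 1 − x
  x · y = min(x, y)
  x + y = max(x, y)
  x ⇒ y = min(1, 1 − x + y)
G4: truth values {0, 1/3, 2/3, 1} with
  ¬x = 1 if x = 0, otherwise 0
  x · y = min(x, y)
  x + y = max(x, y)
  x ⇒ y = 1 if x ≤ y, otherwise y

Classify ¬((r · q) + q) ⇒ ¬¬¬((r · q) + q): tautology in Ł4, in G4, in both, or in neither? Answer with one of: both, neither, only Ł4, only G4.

In Ł4: every assignment gives 1 — tautology.
In G4: every assignment gives 1 — tautology.

both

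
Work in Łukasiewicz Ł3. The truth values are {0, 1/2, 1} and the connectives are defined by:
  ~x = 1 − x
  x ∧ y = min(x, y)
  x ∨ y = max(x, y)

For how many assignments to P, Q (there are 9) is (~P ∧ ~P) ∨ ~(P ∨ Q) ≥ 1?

3

P = 0, Q = 0 ↦ 1  ≥
P = 0, Q = 1/2 ↦ 1  ≥
P = 0, Q = 1 ↦ 1  ≥
P = 1/2, Q = 0 ↦ 1/2  <
P = 1/2, Q = 1/2 ↦ 1/2  <
P = 1/2, Q = 1 ↦ 1/2  <
P = 1, Q = 0 ↦ 0  <
P = 1, Q = 1/2 ↦ 0  <
P = 1, Q = 1 ↦ 0  <
So 3 of the 9 assignments meet the threshold.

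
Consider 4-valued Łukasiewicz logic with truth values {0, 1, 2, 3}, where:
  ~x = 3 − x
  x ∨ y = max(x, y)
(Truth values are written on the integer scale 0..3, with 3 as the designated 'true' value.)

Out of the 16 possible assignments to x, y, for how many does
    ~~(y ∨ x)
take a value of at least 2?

12

x = 0, y = 0 ↦ 0  <
x = 0, y = 1 ↦ 1  <
x = 0, y = 2 ↦ 2  ≥
x = 0, y = 3 ↦ 3  ≥
x = 1, y = 0 ↦ 1  <
x = 1, y = 1 ↦ 1  <
x = 1, y = 2 ↦ 2  ≥
x = 1, y = 3 ↦ 3  ≥
x = 2, y = 0 ↦ 2  ≥
x = 2, y = 1 ↦ 2  ≥
x = 2, y = 2 ↦ 2  ≥
x = 2, y = 3 ↦ 3  ≥
x = 3, y = 0 ↦ 3  ≥
x = 3, y = 1 ↦ 3  ≥
x = 3, y = 2 ↦ 3  ≥
x = 3, y = 3 ↦ 3  ≥
So 12 of the 16 assignments meet the threshold.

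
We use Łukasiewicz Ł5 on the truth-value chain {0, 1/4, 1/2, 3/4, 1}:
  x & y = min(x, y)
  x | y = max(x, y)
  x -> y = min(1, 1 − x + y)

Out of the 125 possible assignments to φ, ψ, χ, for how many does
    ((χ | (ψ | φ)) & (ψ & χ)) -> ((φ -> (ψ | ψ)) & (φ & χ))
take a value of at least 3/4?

111

value 1: 95 assignments (counts)
value 3/4: 16 assignments (counts)
value 1/2: 9 assignments
value 1/4: 4 assignments
value 0: 1 assignment
So 111 of the 125 assignments meet the threshold.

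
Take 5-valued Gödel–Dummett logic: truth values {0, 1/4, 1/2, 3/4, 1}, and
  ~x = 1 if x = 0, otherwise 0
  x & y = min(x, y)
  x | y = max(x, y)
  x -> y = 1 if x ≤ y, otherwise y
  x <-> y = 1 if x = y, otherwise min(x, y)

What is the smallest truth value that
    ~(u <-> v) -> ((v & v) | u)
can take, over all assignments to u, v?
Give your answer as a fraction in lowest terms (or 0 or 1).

1/4

Take u = 0, v = 1/4:
u <-> v = 0 <-> 1/4 = 0
~(u <-> v) = ~0 = 1
v & v = 1/4 & 1/4 = 1/4
(v & v) | u = 1/4 | 0 = 1/4
~(u <-> v) -> ((v & v) | u) = 1 -> 1/4 = 1/4
No assignment yields a value below 1/4, so this is the minimum.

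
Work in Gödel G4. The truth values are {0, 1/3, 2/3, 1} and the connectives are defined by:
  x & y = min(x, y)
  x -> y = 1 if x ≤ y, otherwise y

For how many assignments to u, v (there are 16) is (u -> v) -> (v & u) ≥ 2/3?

9

u = 0, v = 0 ↦ 0  <
u = 0, v = 1/3 ↦ 0  <
u = 0, v = 2/3 ↦ 0  <
u = 0, v = 1 ↦ 0  <
u = 1/3, v = 0 ↦ 1  ≥
u = 1/3, v = 1/3 ↦ 1/3  <
u = 1/3, v = 2/3 ↦ 1/3  <
u = 1/3, v = 1 ↦ 1/3  <
u = 2/3, v = 0 ↦ 1  ≥
u = 2/3, v = 1/3 ↦ 1  ≥
u = 2/3, v = 2/3 ↦ 2/3  ≥
u = 2/3, v = 1 ↦ 2/3  ≥
u = 1, v = 0 ↦ 1  ≥
u = 1, v = 1/3 ↦ 1  ≥
u = 1, v = 2/3 ↦ 1  ≥
u = 1, v = 1 ↦ 1  ≥
So 9 of the 16 assignments meet the threshold.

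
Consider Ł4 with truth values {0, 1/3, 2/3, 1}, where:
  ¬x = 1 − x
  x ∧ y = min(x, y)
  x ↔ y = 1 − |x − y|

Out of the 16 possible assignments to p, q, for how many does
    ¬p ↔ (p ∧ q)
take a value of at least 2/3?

9

p = 0, q = 0 ↦ 0  <
p = 0, q = 1/3 ↦ 0  <
p = 0, q = 2/3 ↦ 0  <
p = 0, q = 1 ↦ 0  <
p = 1/3, q = 0 ↦ 1/3  <
p = 1/3, q = 1/3 ↦ 2/3  ≥
p = 1/3, q = 2/3 ↦ 2/3  ≥
p = 1/3, q = 1 ↦ 2/3  ≥
p = 2/3, q = 0 ↦ 2/3  ≥
p = 2/3, q = 1/3 ↦ 1  ≥
p = 2/3, q = 2/3 ↦ 2/3  ≥
p = 2/3, q = 1 ↦ 2/3  ≥
p = 1, q = 0 ↦ 1  ≥
p = 1, q = 1/3 ↦ 2/3  ≥
p = 1, q = 2/3 ↦ 1/3  <
p = 1, q = 1 ↦ 0  <
So 9 of the 16 assignments meet the threshold.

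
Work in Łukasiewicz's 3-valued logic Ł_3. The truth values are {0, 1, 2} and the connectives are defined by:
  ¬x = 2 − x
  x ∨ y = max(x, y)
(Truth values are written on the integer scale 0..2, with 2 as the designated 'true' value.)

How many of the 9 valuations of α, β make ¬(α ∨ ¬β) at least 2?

1

α = 0, β = 0 ↦ 0  <
α = 0, β = 1 ↦ 1  <
α = 0, β = 2 ↦ 2  ≥
α = 1, β = 0 ↦ 0  <
α = 1, β = 1 ↦ 1  <
α = 1, β = 2 ↦ 1  <
α = 2, β = 0 ↦ 0  <
α = 2, β = 1 ↦ 0  <
α = 2, β = 2 ↦ 0  <
So 1 of the 9 assignments meets the threshold.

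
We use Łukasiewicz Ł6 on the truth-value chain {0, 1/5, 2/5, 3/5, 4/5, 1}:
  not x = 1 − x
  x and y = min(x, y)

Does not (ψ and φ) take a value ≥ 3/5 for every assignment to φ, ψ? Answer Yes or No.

No

Counterexample: take φ = 3/5, ψ = 3/5.
ψ and φ = 3/5 and 3/5 = 3/5
not (ψ and φ) = not 3/5 = 2/5
This gives 2/5, which is below 3/5.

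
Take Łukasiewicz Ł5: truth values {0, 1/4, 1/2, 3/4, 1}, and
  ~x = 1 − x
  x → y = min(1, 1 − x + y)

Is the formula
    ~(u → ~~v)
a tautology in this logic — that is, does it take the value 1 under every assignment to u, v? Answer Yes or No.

No

Counterexample: take u = 0, v = 0.
~v = ~0 = 1
~~v = ~1 = 0
u → ~~v = 0 → 0 = 1
~(u → ~~v) = ~1 = 0
This gives 0 ≠ 1.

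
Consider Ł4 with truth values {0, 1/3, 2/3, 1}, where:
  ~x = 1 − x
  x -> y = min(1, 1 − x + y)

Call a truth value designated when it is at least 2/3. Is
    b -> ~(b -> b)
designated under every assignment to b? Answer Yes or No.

No

Counterexample: take b = 2/3.
b -> b = 2/3 -> 2/3 = 1
~(b -> b) = ~1 = 0
b -> ~(b -> b) = 2/3 -> 0 = 1/3
This gives 1/3, which is below 2/3.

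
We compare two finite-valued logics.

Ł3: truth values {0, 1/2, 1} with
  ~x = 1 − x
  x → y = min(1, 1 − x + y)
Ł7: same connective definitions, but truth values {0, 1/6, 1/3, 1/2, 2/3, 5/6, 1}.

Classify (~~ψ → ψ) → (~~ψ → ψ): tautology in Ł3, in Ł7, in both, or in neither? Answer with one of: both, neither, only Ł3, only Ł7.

both

In Ł3: every assignment gives 1 — tautology.
In Ł7: every assignment gives 1 — tautology.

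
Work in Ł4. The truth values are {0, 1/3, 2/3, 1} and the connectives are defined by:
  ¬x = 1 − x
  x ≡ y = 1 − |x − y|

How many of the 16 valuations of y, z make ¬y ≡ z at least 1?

y = 0, z = 0 ↦ 0  <
y = 0, z = 1/3 ↦ 1/3  <
y = 0, z = 2/3 ↦ 2/3  <
y = 0, z = 1 ↦ 1  ≥
y = 1/3, z = 0 ↦ 1/3  <
y = 1/3, z = 1/3 ↦ 2/3  <
y = 1/3, z = 2/3 ↦ 1  ≥
y = 1/3, z = 1 ↦ 2/3  <
y = 2/3, z = 0 ↦ 2/3  <
y = 2/3, z = 1/3 ↦ 1  ≥
y = 2/3, z = 2/3 ↦ 2/3  <
y = 2/3, z = 1 ↦ 1/3  <
y = 1, z = 0 ↦ 1  ≥
y = 1, z = 1/3 ↦ 2/3  <
y = 1, z = 2/3 ↦ 1/3  <
y = 1, z = 1 ↦ 0  <
So 4 of the 16 assignments meet the threshold.

4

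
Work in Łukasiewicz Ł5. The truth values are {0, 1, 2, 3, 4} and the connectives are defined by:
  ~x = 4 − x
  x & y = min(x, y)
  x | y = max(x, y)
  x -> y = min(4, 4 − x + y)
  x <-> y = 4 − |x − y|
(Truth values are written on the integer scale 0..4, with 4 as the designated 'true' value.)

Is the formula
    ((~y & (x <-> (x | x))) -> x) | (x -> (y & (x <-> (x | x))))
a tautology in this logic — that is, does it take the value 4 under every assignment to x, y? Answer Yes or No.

Counterexample: take x = 1, y = 0.
~y = ~0 = 4
x | x = 1 | 1 = 1
x <-> (x | x) = 1 <-> 1 = 4
~y & (x <-> (x | x)) = 4 & 4 = 4
(~y & (x <-> (x | x))) -> x = 4 -> 1 = 1
x | x = 1 | 1 = 1
x <-> (x | x) = 1 <-> 1 = 4
y & (x <-> (x | x)) = 0 & 4 = 0
x -> (y & (x <-> (x | x))) = 1 -> 0 = 3
((~y & (x <-> (x | x))) -> x) | (x -> (y & (x <-> (x | x)))) = 1 | 3 = 3
This gives 3 ≠ 4.

No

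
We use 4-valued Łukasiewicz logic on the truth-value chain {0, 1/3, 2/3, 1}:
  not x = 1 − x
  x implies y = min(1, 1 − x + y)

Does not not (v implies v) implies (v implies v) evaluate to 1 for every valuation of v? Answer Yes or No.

Yes

v = 0 ↦ 1
v = 1/3 ↦ 1
v = 2/3 ↦ 1
v = 1 ↦ 1
Every assignment gives a value ≥ 1.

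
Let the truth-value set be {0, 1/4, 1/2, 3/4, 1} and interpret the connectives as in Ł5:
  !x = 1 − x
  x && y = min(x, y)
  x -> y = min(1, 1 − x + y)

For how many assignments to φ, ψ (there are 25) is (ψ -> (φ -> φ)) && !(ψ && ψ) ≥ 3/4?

value 1: 5 assignments (counts)
value 3/4: 5 assignments (counts)
value 1/2: 5 assignments
value 1/4: 5 assignments
value 0: 5 assignments
So 10 of the 25 assignments meet the threshold.

10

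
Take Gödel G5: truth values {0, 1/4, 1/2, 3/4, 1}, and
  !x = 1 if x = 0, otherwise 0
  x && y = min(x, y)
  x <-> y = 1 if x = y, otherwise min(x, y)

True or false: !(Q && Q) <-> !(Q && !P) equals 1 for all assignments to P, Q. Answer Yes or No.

No

Counterexample: take P = 1/4, Q = 1/4.
Q && Q = 1/4 && 1/4 = 1/4
!(Q && Q) = !1/4 = 0
!P = !1/4 = 0
Q && !P = 1/4 && 0 = 0
!(Q && !P) = !0 = 1
!(Q && Q) <-> !(Q && !P) = 0 <-> 1 = 0
This gives 0 ≠ 1.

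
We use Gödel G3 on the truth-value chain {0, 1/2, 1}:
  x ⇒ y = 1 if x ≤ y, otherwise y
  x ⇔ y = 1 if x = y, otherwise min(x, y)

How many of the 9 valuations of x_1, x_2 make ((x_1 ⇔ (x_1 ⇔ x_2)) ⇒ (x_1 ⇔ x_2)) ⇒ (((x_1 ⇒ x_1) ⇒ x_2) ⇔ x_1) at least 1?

6

x_1 = 0, x_2 = 0 ↦ 1  ≥
x_1 = 0, x_2 = 1/2 ↦ 1  ≥
x_1 = 0, x_2 = 1 ↦ 1  ≥
x_1 = 1/2, x_2 = 0 ↦ 0  <
x_1 = 1/2, x_2 = 1/2 ↦ 1  ≥
x_1 = 1/2, x_2 = 1 ↦ 1  ≥
x_1 = 1, x_2 = 0 ↦ 0  <
x_1 = 1, x_2 = 1/2 ↦ 1/2  <
x_1 = 1, x_2 = 1 ↦ 1  ≥
So 6 of the 9 assignments meet the threshold.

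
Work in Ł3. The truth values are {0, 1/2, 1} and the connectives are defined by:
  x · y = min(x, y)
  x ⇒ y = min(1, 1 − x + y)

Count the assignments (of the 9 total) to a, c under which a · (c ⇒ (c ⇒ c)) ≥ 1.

3

a = 0, c = 0 ↦ 0  <
a = 0, c = 1/2 ↦ 0  <
a = 0, c = 1 ↦ 0  <
a = 1/2, c = 0 ↦ 1/2  <
a = 1/2, c = 1/2 ↦ 1/2  <
a = 1/2, c = 1 ↦ 1/2  <
a = 1, c = 0 ↦ 1  ≥
a = 1, c = 1/2 ↦ 1  ≥
a = 1, c = 1 ↦ 1  ≥
So 3 of the 9 assignments meet the threshold.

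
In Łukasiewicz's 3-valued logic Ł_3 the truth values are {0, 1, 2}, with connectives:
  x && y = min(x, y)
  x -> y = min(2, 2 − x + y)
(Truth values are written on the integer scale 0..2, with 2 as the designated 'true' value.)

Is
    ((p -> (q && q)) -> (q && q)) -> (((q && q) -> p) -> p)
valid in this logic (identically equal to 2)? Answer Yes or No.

Yes

p = 0, q = 0 ↦ 2
p = 0, q = 1 ↦ 2
p = 0, q = 2 ↦ 2
p = 1, q = 0 ↦ 2
p = 1, q = 1 ↦ 2
p = 1, q = 2 ↦ 2
p = 2, q = 0 ↦ 2
p = 2, q = 1 ↦ 2
p = 2, q = 2 ↦ 2
Every assignment gives a value ≥ 2.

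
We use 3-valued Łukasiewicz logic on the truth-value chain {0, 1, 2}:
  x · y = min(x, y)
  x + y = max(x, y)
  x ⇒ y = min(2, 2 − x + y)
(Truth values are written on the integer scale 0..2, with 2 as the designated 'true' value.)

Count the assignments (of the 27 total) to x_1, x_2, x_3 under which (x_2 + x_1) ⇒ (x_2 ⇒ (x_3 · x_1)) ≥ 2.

18

value 2: 18 assignments (counts)
value 1: 4 assignments
value 0: 5 assignments
So 18 of the 27 assignments meet the threshold.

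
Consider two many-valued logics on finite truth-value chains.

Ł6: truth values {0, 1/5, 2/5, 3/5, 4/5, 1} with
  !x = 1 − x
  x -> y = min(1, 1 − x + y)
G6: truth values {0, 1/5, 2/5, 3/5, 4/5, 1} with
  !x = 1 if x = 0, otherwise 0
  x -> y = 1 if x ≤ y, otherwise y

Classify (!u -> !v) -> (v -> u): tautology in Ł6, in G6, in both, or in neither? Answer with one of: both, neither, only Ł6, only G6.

In Ł6: every assignment gives 1 — tautology.
In G6: at u = 1/5, v = 2/5 the value is 1/5 — not a tautology.

only Ł6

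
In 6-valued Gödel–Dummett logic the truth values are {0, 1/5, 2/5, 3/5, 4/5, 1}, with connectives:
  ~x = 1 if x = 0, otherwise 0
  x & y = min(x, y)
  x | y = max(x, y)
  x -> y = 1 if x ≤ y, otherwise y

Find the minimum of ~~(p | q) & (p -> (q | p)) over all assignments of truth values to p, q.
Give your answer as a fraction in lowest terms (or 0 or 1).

0

Take p = 0, q = 0:
p | q = 0 | 0 = 0
~(p | q) = ~0 = 1
~~(p | q) = ~1 = 0
q | p = 0 | 0 = 0
p -> (q | p) = 0 -> 0 = 1
~~(p | q) & (p -> (q | p)) = 0 & 1 = 0
No assignment yields a value below 0, so this is the minimum.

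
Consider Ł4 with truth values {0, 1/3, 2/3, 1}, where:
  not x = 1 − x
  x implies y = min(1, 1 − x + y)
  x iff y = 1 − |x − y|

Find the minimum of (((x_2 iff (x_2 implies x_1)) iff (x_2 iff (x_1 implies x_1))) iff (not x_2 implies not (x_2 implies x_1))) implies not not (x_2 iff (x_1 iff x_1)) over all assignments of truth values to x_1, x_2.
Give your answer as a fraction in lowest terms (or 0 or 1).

Take x_1 = 0, x_2 = 1/3:
x_2 implies x_1 = 1/3 implies 0 = 2/3
x_2 iff (x_2 implies x_1) = 1/3 iff 2/3 = 2/3
x_1 implies x_1 = 0 implies 0 = 1
x_2 iff (x_1 implies x_1) = 1/3 iff 1 = 1/3
(x_2 iff (x_2 implies x_1)) iff (x_2 iff (x_1 implies x_1)) = 2/3 iff 1/3 = 2/3
not x_2 = not 1/3 = 2/3
x_2 implies x_1 = 1/3 implies 0 = 2/3
not (x_2 implies x_1) = not 2/3 = 1/3
not x_2 implies not (x_2 implies x_1) = 2/3 implies 1/3 = 2/3
((x_2 iff (x_2 implies x_1)) iff (x_2 iff (x_1 implies x_1))) iff (not x_2 implies not (x_2 implies x_1)) = 2/3 iff 2/3 = 1
x_1 iff x_1 = 0 iff 0 = 1
x_2 iff (x_1 iff x_1) = 1/3 iff 1 = 1/3
not (x_2 iff (x_1 iff x_1)) = not 1/3 = 2/3
not not (x_2 iff (x_1 iff x_1)) = not 2/3 = 1/3
(((x_2 iff (x_2 implies x_1)) iff (x_2 iff (x_1 implies x_1))) iff (not x_2 implies not (x_2 implies x_1))) implies not not (x_2 iff (x_1 iff x_1)) = 1 implies 1/3 = 1/3
No assignment yields a value below 1/3, so this is the minimum.

1/3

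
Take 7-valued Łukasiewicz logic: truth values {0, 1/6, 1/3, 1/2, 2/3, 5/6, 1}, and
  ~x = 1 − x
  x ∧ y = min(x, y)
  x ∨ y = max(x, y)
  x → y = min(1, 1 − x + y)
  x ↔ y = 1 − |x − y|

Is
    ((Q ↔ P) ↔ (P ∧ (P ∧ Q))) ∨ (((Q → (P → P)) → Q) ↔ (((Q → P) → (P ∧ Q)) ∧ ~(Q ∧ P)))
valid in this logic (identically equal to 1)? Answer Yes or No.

No

Counterexample: take P = 1/3, Q = 5/6.
Q ↔ P = 5/6 ↔ 1/3 = 1/2
P ∧ Q = 1/3 ∧ 5/6 = 1/3
P ∧ (P ∧ Q) = 1/3 ∧ 1/3 = 1/3
(Q ↔ P) ↔ (P ∧ (P ∧ Q)) = 1/2 ↔ 1/3 = 5/6
P → P = 1/3 → 1/3 = 1
Q → (P → P) = 5/6 → 1 = 1
(Q → (P → P)) → Q = 1 → 5/6 = 5/6
Q → P = 5/6 → 1/3 = 1/2
P ∧ Q = 1/3 ∧ 5/6 = 1/3
(Q → P) → (P ∧ Q) = 1/2 → 1/3 = 5/6
Q ∧ P = 5/6 ∧ 1/3 = 1/3
~(Q ∧ P) = ~1/3 = 2/3
((Q → P) → (P ∧ Q)) ∧ ~(Q ∧ P) = 5/6 ∧ 2/3 = 2/3
((Q → (P → P)) → Q) ↔ (((Q → P) → (P ∧ Q)) ∧ ~(Q ∧ P)) = 5/6 ↔ 2/3 = 5/6
((Q ↔ P) ↔ (P ∧ (P ∧ Q))) ∨ (((Q → (P → P)) → Q) ↔ (((Q → P) → (P ∧ Q)) ∧ ~(Q ∧ P))) = 5/6 ∨ 5/6 = 5/6
This gives 5/6 ≠ 1.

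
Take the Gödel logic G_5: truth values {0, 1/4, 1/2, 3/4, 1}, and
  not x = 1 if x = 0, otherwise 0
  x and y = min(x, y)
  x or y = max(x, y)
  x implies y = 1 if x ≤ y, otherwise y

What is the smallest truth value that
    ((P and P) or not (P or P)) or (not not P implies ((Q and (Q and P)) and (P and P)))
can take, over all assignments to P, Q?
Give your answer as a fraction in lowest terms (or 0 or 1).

Take P = 1/4, Q = 0:
P and P = 1/4 and 1/4 = 1/4
P or P = 1/4 or 1/4 = 1/4
not (P or P) = not 1/4 = 0
(P and P) or not (P or P) = 1/4 or 0 = 1/4
not P = not 1/4 = 0
not not P = not 0 = 1
Q and P = 0 and 1/4 = 0
Q and (Q and P) = 0 and 0 = 0
P and P = 1/4 and 1/4 = 1/4
(Q and (Q and P)) and (P and P) = 0 and 1/4 = 0
not not P implies ((Q and (Q and P)) and (P and P)) = 1 implies 0 = 0
((P and P) or not (P or P)) or (not not P implies ((Q and (Q and P)) and (P and P))) = 1/4 or 0 = 1/4
No assignment yields a value below 1/4, so this is the minimum.

1/4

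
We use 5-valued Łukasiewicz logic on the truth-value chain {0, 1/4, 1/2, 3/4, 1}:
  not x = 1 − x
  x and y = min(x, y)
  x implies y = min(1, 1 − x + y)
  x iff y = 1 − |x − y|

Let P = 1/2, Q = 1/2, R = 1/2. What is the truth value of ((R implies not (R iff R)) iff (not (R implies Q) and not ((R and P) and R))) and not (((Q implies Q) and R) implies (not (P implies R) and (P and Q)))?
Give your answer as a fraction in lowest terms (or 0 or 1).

R iff R = 1/2 iff 1/2 = 1
not (R iff R) = not 1 = 0
R implies not (R iff R) = 1/2 implies 0 = 1/2
R implies Q = 1/2 implies 1/2 = 1
not (R implies Q) = not 1 = 0
R and P = 1/2 and 1/2 = 1/2
(R and P) and R = 1/2 and 1/2 = 1/2
not ((R and P) and R) = not 1/2 = 1/2
not (R implies Q) and not ((R and P) and R) = 0 and 1/2 = 0
(R implies not (R iff R)) iff (not (R implies Q) and not ((R and P) and R)) = 1/2 iff 0 = 1/2
Q implies Q = 1/2 implies 1/2 = 1
(Q implies Q) and R = 1 and 1/2 = 1/2
P implies R = 1/2 implies 1/2 = 1
not (P implies R) = not 1 = 0
P and Q = 1/2 and 1/2 = 1/2
not (P implies R) and (P and Q) = 0 and 1/2 = 0
((Q implies Q) and R) implies (not (P implies R) and (P and Q)) = 1/2 implies 0 = 1/2
not (((Q implies Q) and R) implies (not (P implies R) and (P and Q))) = not 1/2 = 1/2
((R implies not (R iff R)) iff (not (R implies Q) and not ((R and P) and R))) and not (((Q implies Q) and R) implies (not (P implies R) and (P and Q))) = 1/2 and 1/2 = 1/2

1/2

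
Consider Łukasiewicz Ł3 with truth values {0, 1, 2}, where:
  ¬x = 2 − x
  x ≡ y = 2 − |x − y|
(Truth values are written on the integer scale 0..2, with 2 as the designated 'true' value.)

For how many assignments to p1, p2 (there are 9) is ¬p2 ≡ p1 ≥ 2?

3

p1 = 0, p2 = 0 ↦ 0  <
p1 = 0, p2 = 1 ↦ 1  <
p1 = 0, p2 = 2 ↦ 2  ≥
p1 = 1, p2 = 0 ↦ 1  <
p1 = 1, p2 = 1 ↦ 2  ≥
p1 = 1, p2 = 2 ↦ 1  <
p1 = 2, p2 = 0 ↦ 2  ≥
p1 = 2, p2 = 1 ↦ 1  <
p1 = 2, p2 = 2 ↦ 0  <
So 3 of the 9 assignments meet the threshold.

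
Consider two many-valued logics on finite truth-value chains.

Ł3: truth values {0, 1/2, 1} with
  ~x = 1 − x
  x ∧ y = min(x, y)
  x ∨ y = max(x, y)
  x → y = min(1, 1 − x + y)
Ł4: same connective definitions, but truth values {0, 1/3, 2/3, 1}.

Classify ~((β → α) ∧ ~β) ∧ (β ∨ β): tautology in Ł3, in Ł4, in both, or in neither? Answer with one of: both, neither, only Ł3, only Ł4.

In Ł3: at α = 0, β = 0 the value is 0 — not a tautology.
In Ł4: at α = 0, β = 0 the value is 0 — not a tautology.

neither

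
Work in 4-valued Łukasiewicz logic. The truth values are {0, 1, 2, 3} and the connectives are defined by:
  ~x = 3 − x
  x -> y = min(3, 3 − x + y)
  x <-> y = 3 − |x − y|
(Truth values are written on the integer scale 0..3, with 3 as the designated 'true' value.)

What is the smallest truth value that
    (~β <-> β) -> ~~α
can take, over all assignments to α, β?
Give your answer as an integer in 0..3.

Take α = 0, β = 1:
~β = ~1 = 2
~β <-> β = 2 <-> 1 = 2
~α = ~0 = 3
~~α = ~3 = 0
(~β <-> β) -> ~~α = 2 -> 0 = 1
No assignment yields a value below 1, so this is the minimum.

1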